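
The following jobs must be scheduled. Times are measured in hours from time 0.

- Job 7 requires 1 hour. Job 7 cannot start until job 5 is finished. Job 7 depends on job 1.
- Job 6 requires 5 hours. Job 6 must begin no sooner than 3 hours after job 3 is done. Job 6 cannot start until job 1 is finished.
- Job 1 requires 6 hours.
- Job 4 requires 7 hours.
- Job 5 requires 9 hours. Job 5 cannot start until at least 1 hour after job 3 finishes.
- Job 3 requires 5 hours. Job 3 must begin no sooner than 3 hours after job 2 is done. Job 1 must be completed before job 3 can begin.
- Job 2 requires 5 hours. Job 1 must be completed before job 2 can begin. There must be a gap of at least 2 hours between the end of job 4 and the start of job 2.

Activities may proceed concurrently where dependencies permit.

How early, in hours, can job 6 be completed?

30

Nothing blocks job 4, so it runs from hour 0 to hour 7.
Nothing blocks job 1, so it runs from hour 0 to hour 6.
Job 2 needs all of job 1 (finishes hour 6); job 4 (finishes hour 7, plus 2-hour gap → hour 9). That puts its earliest start at hour 9; it finishes at 9 + 5 = hour 14.
Job 3 cannot start until job 2 (finishes hour 14, plus 3-hour gap → hour 17); job 1 (finishes hour 6). The controlling bound is hour 17, so job 3 finishes at 17 + 5 = hour 22.
Job 6 needs all of job 3 (finishes hour 22, plus 3-hour gap → hour 25); job 1 (finishes hour 6). That puts its earliest start at hour 25; it finishes at 25 + 5 = hour 30.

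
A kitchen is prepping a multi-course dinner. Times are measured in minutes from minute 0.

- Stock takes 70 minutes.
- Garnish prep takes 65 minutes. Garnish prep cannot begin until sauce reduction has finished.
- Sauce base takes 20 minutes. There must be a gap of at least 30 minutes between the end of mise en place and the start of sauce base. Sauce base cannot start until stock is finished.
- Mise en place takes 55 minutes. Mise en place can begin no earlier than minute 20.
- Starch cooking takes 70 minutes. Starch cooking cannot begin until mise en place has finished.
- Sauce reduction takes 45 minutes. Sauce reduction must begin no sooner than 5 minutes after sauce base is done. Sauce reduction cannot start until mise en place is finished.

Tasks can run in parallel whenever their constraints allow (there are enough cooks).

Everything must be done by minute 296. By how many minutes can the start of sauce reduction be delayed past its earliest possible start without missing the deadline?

Stock has no prerequisites, so it starts at minute 0 and finishes at minute 70.
Mise en place cannot begin until its own release at minute 20. It runs from minute 20 to 20 + 55 = minute 75.
For sauce base: mise en place (finishes minute 75, plus 30-minute gap → minute 105); stock (finishes minute 70). Taking the maximum gives a start of minute 105, and it finishes at 105 + 20 = minute 125.
Sauce reduction has to wait for sauce base (finishes minute 125, plus 5-minute gap → minute 130); mise en place (finishes minute 75). The latest of these is minute 130, so sauce reduction runs minute 130 to 130 + 45 = minute 175.

Working backward from the deadline:
Nothing follows garnish prep; the deadline of minute 296 is its only limit. It must start by 296 − 65 = minute 231.
Since garnish prep (must start by minute 231) depends on it, sauce reduction must finish by minute 231. Backing off its 45-minute duration gives a latest start of minute 186.
So sauce reduction can start as early as minute 130 and as late as minute 186, giving 186 − 130 = 56 minutes of slack.

56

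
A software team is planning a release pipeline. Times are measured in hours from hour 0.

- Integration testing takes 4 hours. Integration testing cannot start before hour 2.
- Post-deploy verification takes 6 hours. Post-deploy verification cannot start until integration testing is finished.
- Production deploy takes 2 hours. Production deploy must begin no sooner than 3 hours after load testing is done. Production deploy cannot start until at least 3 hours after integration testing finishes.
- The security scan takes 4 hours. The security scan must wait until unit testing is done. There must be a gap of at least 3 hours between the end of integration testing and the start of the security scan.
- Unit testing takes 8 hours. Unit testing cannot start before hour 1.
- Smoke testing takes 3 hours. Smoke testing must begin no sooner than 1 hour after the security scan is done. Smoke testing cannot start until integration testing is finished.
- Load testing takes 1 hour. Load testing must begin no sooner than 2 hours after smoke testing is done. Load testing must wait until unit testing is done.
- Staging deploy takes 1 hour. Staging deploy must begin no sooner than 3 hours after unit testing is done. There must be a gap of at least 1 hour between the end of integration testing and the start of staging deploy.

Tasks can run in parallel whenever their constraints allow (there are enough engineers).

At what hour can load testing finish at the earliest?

After its own release at hour 2, integration testing can start at hour 2 and finishes at hour 6.
Unit testing waits on its own release at hour 1, so it starts at hour 1 and finishes at 1 + 8 = hour 9.
The security scan needs all of unit testing (finishes hour 9); integration testing (finishes hour 6, plus 3-hour gap → hour 9). That puts its earliest start at hour 9; it finishes at 9 + 4 = hour 13.
Smoke testing needs all of the security scan (finishes hour 13, plus 1-hour gap → hour 14); integration testing (finishes hour 6). That puts its earliest start at hour 14; it finishes at 14 + 3 = hour 17.
For load testing: smoke testing (finishes hour 17, plus 2-hour gap → hour 19); unit testing (finishes hour 9). Taking the maximum gives a start of hour 19, and it finishes at 19 + 1 = hour 20.

20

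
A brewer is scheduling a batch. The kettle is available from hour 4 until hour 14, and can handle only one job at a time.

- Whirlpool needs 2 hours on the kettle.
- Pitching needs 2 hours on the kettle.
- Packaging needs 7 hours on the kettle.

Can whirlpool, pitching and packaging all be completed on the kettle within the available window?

The kettle window is 14 − 4 = 10 hours.
Running back to back, the jobs need 2 + 2 + 7 = 11 hours on the kettle.
Since 11 > 10, they cannot all fit.

No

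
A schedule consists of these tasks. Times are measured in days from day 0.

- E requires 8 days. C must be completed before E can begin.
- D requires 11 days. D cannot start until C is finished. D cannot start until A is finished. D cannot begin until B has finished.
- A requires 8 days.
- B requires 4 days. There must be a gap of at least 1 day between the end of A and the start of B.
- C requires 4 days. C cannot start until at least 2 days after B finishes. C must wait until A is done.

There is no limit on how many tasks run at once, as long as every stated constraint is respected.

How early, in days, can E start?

A can start immediately at day 0; it finishes at day 8.
B cannot begin until A (finishes day 8, plus 1-day gap → day 9). It runs from day 9 to 9 + 4 = day 13.
C needs all of B (finishes day 13, plus 2-day gap → day 15); A (finishes day 8). That puts its earliest start at day 15; it finishes at 15 + 4 = day 19.
E waits on C (finishes day 19), so the earliest it can start is day 19.

19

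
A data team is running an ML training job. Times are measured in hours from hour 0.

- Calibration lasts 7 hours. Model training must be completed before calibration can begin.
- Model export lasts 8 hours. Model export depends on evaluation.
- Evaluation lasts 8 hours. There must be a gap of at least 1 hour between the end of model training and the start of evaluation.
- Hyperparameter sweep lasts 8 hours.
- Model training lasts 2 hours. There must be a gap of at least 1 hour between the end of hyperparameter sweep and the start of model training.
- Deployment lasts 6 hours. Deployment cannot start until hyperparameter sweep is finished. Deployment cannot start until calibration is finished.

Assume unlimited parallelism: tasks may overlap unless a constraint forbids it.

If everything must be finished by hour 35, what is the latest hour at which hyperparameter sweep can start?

7

Model export has no dependents, so it just needs to finish by hour 35. Starting by 35 − 8 = hour 27 achieves that.
Evaluation must finish before model export (must start by hour 27). With an 8-hour duration, evaluation must start by 27 − 8 = hour 19.
Deployment has no dependents, so it just needs to finish by hour 35. Starting by 35 − 6 = hour 29 achieves that.
Since deployment (must start by hour 29) depends on it, calibration must finish by hour 29. Backing off its 7-hour duration gives a latest start of hour 22.
Model training feeds evaluation (must start by hour 19, minus 1-hour gap → hour 18); calibration (must start by hour 22). Taking the minimum, model training must finish by hour 18 and start by 18 − 2 = hour 16.
Hyperparameter sweep must finish in time for model training (must start by hour 16, minus 1-hour gap → hour 15); deployment (must start by hour 29). The tightest is hour 15, so hyperparameter sweep must start by 15 − 8 = hour 7.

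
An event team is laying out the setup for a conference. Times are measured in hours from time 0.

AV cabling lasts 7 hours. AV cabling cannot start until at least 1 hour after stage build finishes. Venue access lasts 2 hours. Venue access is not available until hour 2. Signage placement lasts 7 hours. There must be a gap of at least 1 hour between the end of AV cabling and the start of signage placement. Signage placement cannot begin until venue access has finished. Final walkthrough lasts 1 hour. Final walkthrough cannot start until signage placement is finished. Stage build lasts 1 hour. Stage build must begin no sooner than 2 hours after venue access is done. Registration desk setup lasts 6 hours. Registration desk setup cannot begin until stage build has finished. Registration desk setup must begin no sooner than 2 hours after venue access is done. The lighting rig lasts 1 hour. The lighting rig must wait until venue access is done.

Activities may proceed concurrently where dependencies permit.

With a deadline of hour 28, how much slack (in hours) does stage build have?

4

Venue access waits on its own release at hour 2, so it starts at hour 2 and finishes at 2 + 2 = hour 4.
Stage build cannot begin until venue access (finishes hour 4, plus 2-hour gap → hour 6). It runs from hour 6 to 6 + 1 = hour 7.

Working backward from the deadline:
To finish by hour 28, final walkthrough (duration 1) must start no later than hour 27.
Signage placement must finish before final walkthrough (must start by hour 27). With a 7-hour duration, signage placement must start by 27 − 7 = hour 20.
AV cabling must finish before signage placement (must start by hour 20, minus 1-hour gap → hour 19). With a 7-hour duration, AV cabling must start by 19 − 7 = hour 12.
Nothing follows registration desk setup; the deadline of hour 28 is its only limit. It must start by 28 − 6 = hour 22.
Stage build has several dependents: AV cabling (must start by hour 12, minus 1-hour gap → hour 11); registration desk setup (must start by hour 22). The earliest of those limits is hour 11, so stage build must start by 11 − 1 = hour 10.
So stage build can start as early as hour 6 and as late as hour 10, giving 10 − 6 = 4 hours of slack.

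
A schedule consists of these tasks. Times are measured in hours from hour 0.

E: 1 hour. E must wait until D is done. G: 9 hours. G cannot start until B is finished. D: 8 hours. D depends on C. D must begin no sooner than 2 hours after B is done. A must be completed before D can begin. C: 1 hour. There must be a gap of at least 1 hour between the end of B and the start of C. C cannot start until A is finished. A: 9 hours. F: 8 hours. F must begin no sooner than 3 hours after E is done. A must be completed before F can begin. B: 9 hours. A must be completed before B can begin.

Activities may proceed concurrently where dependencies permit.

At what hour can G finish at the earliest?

27

A can start immediately at hour 0; it finishes at hour 9.
B waits on A (finishes hour 9), so it starts at hour 9 and finishes at 9 + 9 = hour 18.
After B (finishes hour 18), G can start at hour 18 and finishes at hour 27.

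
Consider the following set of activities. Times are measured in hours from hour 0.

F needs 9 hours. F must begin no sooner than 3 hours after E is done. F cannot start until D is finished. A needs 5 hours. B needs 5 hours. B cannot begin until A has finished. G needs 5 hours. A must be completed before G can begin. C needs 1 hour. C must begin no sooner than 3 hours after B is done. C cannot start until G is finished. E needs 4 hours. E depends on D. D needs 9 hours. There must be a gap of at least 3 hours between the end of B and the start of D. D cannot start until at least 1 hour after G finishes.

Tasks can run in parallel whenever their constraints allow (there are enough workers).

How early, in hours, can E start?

A can start immediately at hour 0; it finishes at hour 5.
G cannot begin until A (finishes hour 5). It runs from hour 5 to 5 + 5 = hour 10.
B waits on A (finishes hour 5), so it starts at hour 5 and finishes at 5 + 5 = hour 10.
D has to wait for B (finishes hour 10, plus 3-hour gap → hour 13); G (finishes hour 10, plus 1-hour gap → hour 11). The latest of these is hour 13, so D runs hour 13 to 13 + 9 = hour 22.
E waits on D (finishes hour 22), so the earliest it can start is hour 22.

22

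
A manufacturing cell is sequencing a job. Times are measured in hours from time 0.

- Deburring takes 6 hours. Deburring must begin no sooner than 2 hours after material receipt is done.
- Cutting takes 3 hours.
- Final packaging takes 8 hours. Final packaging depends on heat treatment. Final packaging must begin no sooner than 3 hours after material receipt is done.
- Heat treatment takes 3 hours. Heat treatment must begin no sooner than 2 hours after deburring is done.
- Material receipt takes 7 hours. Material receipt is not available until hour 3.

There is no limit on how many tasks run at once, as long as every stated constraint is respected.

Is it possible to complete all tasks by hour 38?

Yes

Cutting has no prerequisites, so it starts at hour 0 and finishes at hour 3.
Material receipt waits on its own release at hour 3, so it starts at hour 3 and finishes at 3 + 7 = hour 10.
Deburring waits on material receipt (finishes hour 10, plus 2-hour gap → hour 12), so it starts at hour 12 and finishes at 12 + 6 = hour 18.
Heat treatment waits on deburring (finishes hour 18, plus 2-hour gap → hour 20), so it starts at hour 20 and finishes at 20 + 3 = hour 23.
For final packaging: heat treatment (finishes hour 23); material receipt (finishes hour 10, plus 3-hour gap → hour 13). Taking the maximum gives a start of hour 23, and it finishes at 23 + 8 = hour 31.
Every task is finished by hour 31, which is no later than the deadline of 38, so the schedule is feasible.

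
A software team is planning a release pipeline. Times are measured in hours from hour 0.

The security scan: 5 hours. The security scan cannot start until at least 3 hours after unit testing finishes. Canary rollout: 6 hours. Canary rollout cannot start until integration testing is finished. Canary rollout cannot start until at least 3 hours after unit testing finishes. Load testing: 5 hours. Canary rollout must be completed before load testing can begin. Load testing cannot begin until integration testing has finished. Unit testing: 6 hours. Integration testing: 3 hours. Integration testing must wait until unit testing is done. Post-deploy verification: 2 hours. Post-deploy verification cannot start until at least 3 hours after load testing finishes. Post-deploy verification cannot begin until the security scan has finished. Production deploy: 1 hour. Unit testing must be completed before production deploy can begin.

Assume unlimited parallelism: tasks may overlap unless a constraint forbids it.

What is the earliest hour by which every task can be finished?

Unit testing can start immediately at hour 0; it finishes at hour 6.
After unit testing (finishes hour 6), production deploy can start at hour 6 and finishes at hour 7.
The security scan waits on unit testing (finishes hour 6, plus 3-hour gap → hour 9), so it starts at hour 9 and finishes at 9 + 5 = hour 14.
After unit testing (finishes hour 6), integration testing can start at hour 6 and finishes at hour 9.
For canary rollout: integration testing (finishes hour 9); unit testing (finishes hour 6, plus 3-hour gap → hour 9). Taking the maximum gives a start of hour 9, and it finishes at 9 + 6 = hour 15.
Load testing has to wait for canary rollout (finishes hour 15); integration testing (finishes hour 9). The latest of these is hour 15, so load testing runs hour 15 to 15 + 5 = hour 20.
Post-deploy verification has to wait for load testing (finishes hour 20, plus 3-hour gap → hour 23); the security scan (finishes hour 14). The latest of these is hour 23, so post-deploy verification runs hour 23 to 23 + 2 = hour 25.
All tasks are finished once the last one completes. Finish times: Unit testing at 6, Integration testing at 9, The security scan at 14, Canary rollout at 15, Load testing at 20, Production deploy at 7, Post-deploy verification at 25. The latest is hour 25.

25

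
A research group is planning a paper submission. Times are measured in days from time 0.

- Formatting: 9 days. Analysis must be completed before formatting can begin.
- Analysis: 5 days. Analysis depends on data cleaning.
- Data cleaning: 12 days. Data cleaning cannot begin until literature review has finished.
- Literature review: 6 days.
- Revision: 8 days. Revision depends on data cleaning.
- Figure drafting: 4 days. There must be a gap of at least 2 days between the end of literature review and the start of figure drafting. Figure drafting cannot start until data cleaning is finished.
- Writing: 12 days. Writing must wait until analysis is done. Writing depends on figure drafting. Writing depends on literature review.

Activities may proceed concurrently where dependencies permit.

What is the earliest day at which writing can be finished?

35

Literature review can start immediately at day 0; it finishes at day 6.
Data cleaning cannot begin until literature review (finishes day 6). It runs from day 6 to 6 + 12 = day 18.
For figure drafting: literature review (finishes day 6, plus 2-day gap → day 8); data cleaning (finishes day 18). Taking the maximum gives a start of day 18, and it finishes at 18 + 4 = day 22.
After data cleaning (finishes day 18), analysis can start at day 18 and finishes at day 23.
Writing has to wait for analysis (finishes day 23); figure drafting (finishes day 22); literature review (finishes day 6). The latest of these is day 23, so writing runs day 23 to 23 + 12 = day 35.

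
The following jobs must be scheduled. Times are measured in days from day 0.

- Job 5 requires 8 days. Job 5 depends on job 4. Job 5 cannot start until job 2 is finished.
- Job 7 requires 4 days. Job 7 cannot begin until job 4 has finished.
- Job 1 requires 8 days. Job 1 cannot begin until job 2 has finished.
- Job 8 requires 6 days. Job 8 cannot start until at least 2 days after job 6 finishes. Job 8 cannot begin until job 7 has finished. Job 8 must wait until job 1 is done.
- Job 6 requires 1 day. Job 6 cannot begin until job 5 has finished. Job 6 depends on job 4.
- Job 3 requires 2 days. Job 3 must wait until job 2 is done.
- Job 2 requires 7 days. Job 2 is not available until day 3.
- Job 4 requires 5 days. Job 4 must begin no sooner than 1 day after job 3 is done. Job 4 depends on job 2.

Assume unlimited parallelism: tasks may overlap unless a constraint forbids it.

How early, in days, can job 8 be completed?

35

After its own release at day 3, job 2 can start at day 3 and finishes at day 10.
Job 3 waits on job 2 (finishes day 10), so it starts at day 10 and finishes at 10 + 2 = day 12.
Job 4 needs all of job 3 (finishes day 12, plus 1-day gap → day 13); job 2 (finishes day 10). That puts its earliest start at day 13; it finishes at 13 + 5 = day 18.
After job 4 (finishes day 18), job 7 can start at day 18 and finishes at day 22.
Job 5 has to wait for job 4 (finishes day 18); job 2 (finishes day 10). The latest of these is day 18, so job 5 runs day 18 to 18 + 8 = day 26.
Job 6 needs all of job 5 (finishes day 26); job 4 (finishes day 18). That puts its earliest start at day 26; it finishes at 26 + 1 = day 27.
Job 1 cannot begin until job 2 (finishes day 10). It runs from day 10 to 10 + 8 = day 18.
For job 8: job 6 (finishes day 27, plus 2-day gap → day 29); job 7 (finishes day 22); job 1 (finishes day 18). Taking the maximum gives a start of day 29, and it finishes at 29 + 6 = day 35.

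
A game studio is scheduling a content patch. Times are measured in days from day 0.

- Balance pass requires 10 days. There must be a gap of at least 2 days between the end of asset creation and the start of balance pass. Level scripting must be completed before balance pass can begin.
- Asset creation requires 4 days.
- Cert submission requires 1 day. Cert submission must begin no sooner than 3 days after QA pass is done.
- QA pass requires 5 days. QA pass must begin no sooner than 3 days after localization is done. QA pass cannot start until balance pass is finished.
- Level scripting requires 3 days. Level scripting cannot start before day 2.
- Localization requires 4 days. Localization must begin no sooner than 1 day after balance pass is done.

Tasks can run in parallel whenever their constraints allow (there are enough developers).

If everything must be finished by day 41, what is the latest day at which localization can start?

Cert submission must finish by day 41; it takes 1 day, so it must start by 41 − 1 = day 40.
Since cert submission (must start by day 40, minus 3-day gap → day 37) depends on it, QA pass must finish by day 37. Backing off its 5-day duration gives a latest start of day 32.
Localization has to be done before QA pass (must start by day 32, minus 3-day gap → day 29). That means finishing by day 29, i.e. starting by 29 − 4 = day 25.

25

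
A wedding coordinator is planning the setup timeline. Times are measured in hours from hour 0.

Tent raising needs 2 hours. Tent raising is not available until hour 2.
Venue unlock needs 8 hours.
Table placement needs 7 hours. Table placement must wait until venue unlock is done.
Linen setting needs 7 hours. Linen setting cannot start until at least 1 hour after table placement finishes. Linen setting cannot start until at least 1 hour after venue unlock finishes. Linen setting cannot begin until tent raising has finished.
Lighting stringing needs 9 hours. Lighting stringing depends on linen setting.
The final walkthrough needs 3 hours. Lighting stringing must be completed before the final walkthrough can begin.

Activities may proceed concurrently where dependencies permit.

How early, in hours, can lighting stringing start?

Tent raising cannot begin until its own release at hour 2. It runs from hour 2 to 2 + 2 = hour 4.
Nothing blocks venue unlock, so it runs from hour 0 to hour 8.
Table placement cannot begin until venue unlock (finishes hour 8). It runs from hour 8 to 8 + 7 = hour 15.
Linen setting has to wait for table placement (finishes hour 15, plus 1-hour gap → hour 16); venue unlock (finishes hour 8, plus 1-hour gap → hour 9); tent raising (finishes hour 4). The latest of these is hour 16, so linen setting runs hour 16 to 16 + 7 = hour 23.
Lighting stringing waits on linen setting (finishes hour 23), so the earliest it can start is hour 23.

23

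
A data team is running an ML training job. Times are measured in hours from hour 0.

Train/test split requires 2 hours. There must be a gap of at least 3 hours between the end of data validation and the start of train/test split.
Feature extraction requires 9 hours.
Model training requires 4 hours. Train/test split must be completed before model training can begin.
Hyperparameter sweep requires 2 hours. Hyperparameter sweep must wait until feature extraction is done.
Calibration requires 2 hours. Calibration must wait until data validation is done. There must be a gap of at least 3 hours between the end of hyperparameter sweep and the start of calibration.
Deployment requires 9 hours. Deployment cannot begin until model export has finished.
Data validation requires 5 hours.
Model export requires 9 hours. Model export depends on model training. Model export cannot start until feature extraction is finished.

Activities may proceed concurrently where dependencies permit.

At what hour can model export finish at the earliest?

23

Feature extraction has no prerequisites, so it starts at hour 0 and finishes at hour 9.
Data validation can start immediately at hour 0; it finishes at hour 5.
Train/test split waits on data validation (finishes hour 5, plus 3-hour gap → hour 8), so it starts at hour 8 and finishes at 8 + 2 = hour 10.
Model training cannot begin until train/test split (finishes hour 10). It runs from hour 10 to 10 + 4 = hour 14.
For model export: model training (finishes hour 14); feature extraction (finishes hour 9). Taking the maximum gives a start of hour 14, and it finishes at 14 + 9 = hour 23.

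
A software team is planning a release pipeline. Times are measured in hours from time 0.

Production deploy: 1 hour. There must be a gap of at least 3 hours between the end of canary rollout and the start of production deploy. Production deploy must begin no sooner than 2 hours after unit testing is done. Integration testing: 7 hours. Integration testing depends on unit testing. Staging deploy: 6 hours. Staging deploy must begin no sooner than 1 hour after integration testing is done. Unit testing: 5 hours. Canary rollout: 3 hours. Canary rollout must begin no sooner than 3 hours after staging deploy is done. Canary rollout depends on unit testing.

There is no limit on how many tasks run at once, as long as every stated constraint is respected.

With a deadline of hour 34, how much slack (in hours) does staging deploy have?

5

Unit testing can start immediately at hour 0; it finishes at hour 5.
Integration testing waits on unit testing (finishes hour 5), so it starts at hour 5 and finishes at 5 + 7 = hour 12.
Staging deploy waits on integration testing (finishes hour 12, plus 1-hour gap → hour 13), so it starts at hour 13 and finishes at 13 + 6 = hour 19.

Working backward from the deadline:
Production deploy has no dependents, so it just needs to finish by hour 34. Starting by 34 − 1 = hour 33 achieves that.
Canary rollout feeds into production deploy (must start by hour 33, minus 3-hour gap → hour 30); so canary rollout must finish by hour 30 and therefore start by hour 27.
Since canary rollout (must start by hour 27, minus 3-hour gap → hour 24) depends on it, staging deploy must finish by hour 24. Backing off its 6-hour duration gives a latest start of hour 18.
So staging deploy can start as early as hour 13 and as late as hour 18, giving 18 − 13 = 5 hours of slack.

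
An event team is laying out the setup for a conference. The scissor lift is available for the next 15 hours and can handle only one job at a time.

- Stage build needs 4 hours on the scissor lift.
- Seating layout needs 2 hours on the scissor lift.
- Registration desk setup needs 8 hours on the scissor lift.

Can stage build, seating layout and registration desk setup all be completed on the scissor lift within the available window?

Running back to back, the jobs need 4 + 2 + 8 = 14 hours on the scissor lift.
Since 14 ≤ 15, they fit within the window.

Yes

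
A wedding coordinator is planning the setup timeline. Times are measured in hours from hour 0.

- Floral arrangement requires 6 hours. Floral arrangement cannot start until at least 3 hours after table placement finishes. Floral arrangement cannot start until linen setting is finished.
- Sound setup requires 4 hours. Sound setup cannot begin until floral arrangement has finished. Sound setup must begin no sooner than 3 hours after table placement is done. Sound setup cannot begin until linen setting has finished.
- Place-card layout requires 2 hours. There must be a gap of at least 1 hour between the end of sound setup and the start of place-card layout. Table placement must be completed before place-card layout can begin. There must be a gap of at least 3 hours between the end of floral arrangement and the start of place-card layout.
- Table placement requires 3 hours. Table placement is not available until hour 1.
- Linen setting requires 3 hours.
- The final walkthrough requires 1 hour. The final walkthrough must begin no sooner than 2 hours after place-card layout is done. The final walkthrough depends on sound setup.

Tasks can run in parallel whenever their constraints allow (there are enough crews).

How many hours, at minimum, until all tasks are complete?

Linen setting has no prerequisites, so it starts at hour 0 and finishes at hour 3.
Table placement cannot begin until its own release at hour 1. It runs from hour 1 to 1 + 3 = hour 4.
Floral arrangement needs all of table placement (finishes hour 4, plus 3-hour gap → hour 7); linen setting (finishes hour 3). That puts its earliest start at hour 7; it finishes at 7 + 6 = hour 13.
Sound setup cannot start until floral arrangement (finishes hour 13); table placement (finishes hour 4, plus 3-hour gap → hour 7); linen setting (finishes hour 3). The controlling bound is hour 13, so sound setup finishes at 13 + 4 = hour 17.
Place-card layout needs all of sound setup (finishes hour 17, plus 1-hour gap → hour 18); table placement (finishes hour 4); floral arrangement (finishes hour 13, plus 3-hour gap → hour 16). That puts its earliest start at hour 18; it finishes at 18 + 2 = hour 20.
The final walkthrough needs all of place-card layout (finishes hour 20, plus 2-hour gap → hour 22); sound setup (finishes hour 17). That puts its earliest start at hour 22; it finishes at 22 + 1 = hour 23.
All tasks are finished once the last one completes. Finish times: Table placement at 4, Linen setting at 3, Floral arrangement at 13, Sound setup at 17, Place-card layout at 20, The final walkthrough at 23. The latest is hour 23.

23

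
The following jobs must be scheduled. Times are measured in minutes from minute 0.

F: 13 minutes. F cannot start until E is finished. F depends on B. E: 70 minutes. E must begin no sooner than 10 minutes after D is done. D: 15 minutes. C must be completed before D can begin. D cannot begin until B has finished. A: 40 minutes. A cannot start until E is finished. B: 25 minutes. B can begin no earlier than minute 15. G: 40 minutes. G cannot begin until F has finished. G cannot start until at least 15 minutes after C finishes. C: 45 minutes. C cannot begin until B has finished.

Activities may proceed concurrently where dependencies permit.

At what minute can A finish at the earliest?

220

B cannot begin until its own release at minute 15. It runs from minute 15 to 15 + 25 = minute 40.
C cannot begin until B (finishes minute 40). It runs from minute 40 to 40 + 45 = minute 85.
D cannot start until C (finishes minute 85); B (finishes minute 40). The controlling bound is minute 85, so D finishes at 85 + 15 = minute 100.
E cannot begin until D (finishes minute 100, plus 10-minute gap → minute 110). It runs from minute 110 to 110 + 70 = minute 180.
After E (finishes minute 180), A can start at minute 180 and finishes at minute 220.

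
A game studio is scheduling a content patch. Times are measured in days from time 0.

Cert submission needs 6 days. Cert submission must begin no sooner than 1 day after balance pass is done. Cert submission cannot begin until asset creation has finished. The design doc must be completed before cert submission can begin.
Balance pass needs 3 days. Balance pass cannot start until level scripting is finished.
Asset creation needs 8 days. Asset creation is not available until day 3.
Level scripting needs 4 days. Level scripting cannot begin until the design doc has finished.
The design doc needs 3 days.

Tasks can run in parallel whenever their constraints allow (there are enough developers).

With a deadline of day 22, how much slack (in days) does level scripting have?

5

The design doc has no prerequisites, so it starts at day 0 and finishes at day 3.
Level scripting cannot begin until the design doc (finishes day 3). It runs from day 3 to 3 + 4 = day 7.

Working backward from the deadline:
Cert submission has no dependents, so it just needs to finish by day 22. Starting by 22 − 6 = day 16 achieves that.
Since cert submission (must start by day 16, minus 1-day gap → day 15) depends on it, balance pass must finish by day 15. Backing off its 3-day duration gives a latest start of day 12.
Level scripting feeds into balance pass (must start by day 12); so level scripting must finish by day 12 and therefore start by day 8.
So level scripting can start as early as day 3 and as late as day 8, giving 8 − 3 = 5 days of slack.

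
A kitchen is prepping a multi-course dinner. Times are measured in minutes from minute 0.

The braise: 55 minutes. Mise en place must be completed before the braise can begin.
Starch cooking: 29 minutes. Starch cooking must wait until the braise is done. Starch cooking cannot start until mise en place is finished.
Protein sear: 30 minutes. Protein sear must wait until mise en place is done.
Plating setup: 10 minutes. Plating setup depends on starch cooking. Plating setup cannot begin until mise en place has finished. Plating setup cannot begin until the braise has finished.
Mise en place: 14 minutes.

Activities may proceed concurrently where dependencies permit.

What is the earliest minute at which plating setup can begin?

Mise en place has no prerequisites, so it starts at minute 0 and finishes at minute 14.
After mise en place (finishes minute 14), the braise can start at minute 14 and finishes at minute 69.
For starch cooking: the braise (finishes minute 69); mise en place (finishes minute 14). Taking the maximum gives a start of minute 69, and it finishes at 69 + 29 = minute 98.
Plating setup waits on starch cooking (finishes minute 98); mise en place (finishes minute 14); the braise (finishes minute 69). The latest of these is minute 98, which is the earliest plating setup can start.

98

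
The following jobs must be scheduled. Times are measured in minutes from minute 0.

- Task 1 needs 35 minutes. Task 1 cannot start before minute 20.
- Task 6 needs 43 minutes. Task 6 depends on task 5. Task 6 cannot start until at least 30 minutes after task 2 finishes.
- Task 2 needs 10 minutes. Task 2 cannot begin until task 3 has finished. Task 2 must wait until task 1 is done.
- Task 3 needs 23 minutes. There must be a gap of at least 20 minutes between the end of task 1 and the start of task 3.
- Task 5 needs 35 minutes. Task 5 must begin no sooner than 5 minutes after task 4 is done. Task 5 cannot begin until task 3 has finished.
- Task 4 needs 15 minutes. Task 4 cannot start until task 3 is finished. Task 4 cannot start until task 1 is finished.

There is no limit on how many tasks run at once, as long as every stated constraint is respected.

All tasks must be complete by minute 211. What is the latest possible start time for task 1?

Nothing follows task 6; the deadline of minute 211 is its only limit. It must start by 211 − 43 = minute 168.
Task 2 feeds into task 6 (must start by minute 168, minus 30-minute gap → minute 138); so task 2 must finish by minute 138 and therefore start by minute 128.
Task 5 feeds into task 6 (must start by minute 168); so task 5 must finish by minute 168 and therefore start by minute 133.
Task 4 must finish before task 5 (must start by minute 133, minus 5-minute gap → minute 128). With a 15-minute duration, task 4 must start by 128 − 15 = minute 113.
For task 3: task 2 (must start by minute 128); task 4 (must start by minute 113); task 5 (must start by minute 133). The most restrictive is minute 113; with a 23-minute duration, task 3 must start by minute 90.
Task 1 feeds task 2 (must start by minute 128); task 3 (must start by minute 90, minus 20-minute gap → minute 70); task 4 (must start by minute 113). Taking the minimum, task 1 must finish by minute 70 and start by 70 − 35 = minute 35.

35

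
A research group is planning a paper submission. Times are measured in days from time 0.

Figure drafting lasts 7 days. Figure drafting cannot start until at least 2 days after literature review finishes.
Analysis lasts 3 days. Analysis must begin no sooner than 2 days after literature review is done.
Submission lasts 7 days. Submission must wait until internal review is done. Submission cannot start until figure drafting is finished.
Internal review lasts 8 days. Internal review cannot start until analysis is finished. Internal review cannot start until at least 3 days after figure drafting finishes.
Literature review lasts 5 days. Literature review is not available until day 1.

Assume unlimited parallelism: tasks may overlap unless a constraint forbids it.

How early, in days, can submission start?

After its own release at day 1, literature review can start at day 1 and finishes at day 6.
Figure drafting cannot begin until literature review (finishes day 6, plus 2-day gap → day 8). It runs from day 8 to 8 + 7 = day 15.
Analysis waits on literature review (finishes day 6, plus 2-day gap → day 8), so it starts at day 8 and finishes at 8 + 3 = day 11.
For internal review: analysis (finishes day 11); figure drafting (finishes day 15, plus 3-day gap → day 18). Taking the maximum gives a start of day 18, and it finishes at 18 + 8 = day 26.
Submission waits on internal review (finishes day 26); figure drafting (finishes day 15). The latest of these is day 26, which is the earliest submission can start.

26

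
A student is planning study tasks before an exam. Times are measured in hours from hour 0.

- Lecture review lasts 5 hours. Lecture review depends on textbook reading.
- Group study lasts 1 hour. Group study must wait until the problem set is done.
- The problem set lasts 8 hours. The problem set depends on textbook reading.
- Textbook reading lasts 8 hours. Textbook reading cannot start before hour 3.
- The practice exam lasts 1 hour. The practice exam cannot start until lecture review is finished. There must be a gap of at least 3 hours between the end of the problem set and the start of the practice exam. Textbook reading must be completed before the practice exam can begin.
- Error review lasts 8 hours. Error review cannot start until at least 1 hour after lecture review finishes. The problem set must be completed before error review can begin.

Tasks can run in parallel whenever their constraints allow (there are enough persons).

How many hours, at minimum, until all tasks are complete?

27

Textbook reading waits on its own release at hour 3, so it starts at hour 3 and finishes at 3 + 8 = hour 11.
The problem set cannot begin until textbook reading (finishes hour 11). It runs from hour 11 to 11 + 8 = hour 19.
Group study cannot begin until the problem set (finishes hour 19). It runs from hour 19 to 19 + 1 = hour 20.
Lecture review cannot begin until textbook reading (finishes hour 11). It runs from hour 11 to 11 + 5 = hour 16.
Error review needs all of lecture review (finishes hour 16, plus 1-hour gap → hour 17); the problem set (finishes hour 19). That puts its earliest start at hour 19; it finishes at 19 + 8 = hour 27.
The practice exam cannot start until lecture review (finishes hour 16); the problem set (finishes hour 19, plus 3-hour gap → hour 22); textbook reading (finishes hour 11). The controlling bound is hour 22, so the practice exam finishes at 22 + 1 = hour 23.
All tasks are finished once the last one completes. Finish times: Textbook reading at 11, Lecture review at 16, The problem set at 19, The practice exam at 23, Error review at 27, Group study at 20. The latest is hour 27.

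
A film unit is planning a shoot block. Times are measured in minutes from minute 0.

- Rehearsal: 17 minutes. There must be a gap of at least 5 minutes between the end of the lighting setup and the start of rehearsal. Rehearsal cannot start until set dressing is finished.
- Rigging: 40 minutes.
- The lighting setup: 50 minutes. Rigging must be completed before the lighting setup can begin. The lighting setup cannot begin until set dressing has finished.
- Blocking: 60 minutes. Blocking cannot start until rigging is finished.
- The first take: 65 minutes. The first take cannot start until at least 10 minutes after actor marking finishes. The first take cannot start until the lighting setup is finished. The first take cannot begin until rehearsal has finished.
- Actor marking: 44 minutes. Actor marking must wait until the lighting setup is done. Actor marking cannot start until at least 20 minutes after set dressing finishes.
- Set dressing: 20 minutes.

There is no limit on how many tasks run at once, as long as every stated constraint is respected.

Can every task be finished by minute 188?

No

Nothing blocks set dressing, so it runs from minute 0 to minute 20.
Rigging can start immediately at minute 0; it finishes at minute 40.
Blocking cannot begin until rigging (finishes minute 40). It runs from minute 40 to 40 + 60 = minute 100.
The lighting setup cannot start until rigging (finishes minute 40); set dressing (finishes minute 20). The controlling bound is minute 40, so the lighting setup finishes at 40 + 50 = minute 90.
Rehearsal cannot start until the lighting setup (finishes minute 90, plus 5-minute gap → minute 95); set dressing (finishes minute 20). The controlling bound is minute 95, so rehearsal finishes at 95 + 17 = minute 112.
Actor marking needs all of the lighting setup (finishes minute 90); set dressing (finishes minute 20, plus 20-minute gap → minute 40). That puts its earliest start at minute 90; it finishes at 90 + 44 = minute 134.
For the first take: actor marking (finishes minute 134, plus 10-minute gap → minute 144); the lighting setup (finishes minute 90); rehearsal (finishes minute 112). Taking the maximum gives a start of minute 144, and it finishes at 144 + 65 = minute 209.
The earliest everything can be done is minute 209, which is after the deadline of 188, so it is not possible.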